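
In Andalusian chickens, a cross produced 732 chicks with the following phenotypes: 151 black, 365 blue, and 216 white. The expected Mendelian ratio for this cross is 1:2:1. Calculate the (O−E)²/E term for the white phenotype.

5.951

Expected counts for N = 732 under a 1:2:1 ratio (total parts = 4):
  black: 732 × 1/4 = 183
  blue: 732 × 2/4 = 366
  white: 732 × 1/4 = 183
Contribution of white: (216 − 183)² / 183 = 5.9508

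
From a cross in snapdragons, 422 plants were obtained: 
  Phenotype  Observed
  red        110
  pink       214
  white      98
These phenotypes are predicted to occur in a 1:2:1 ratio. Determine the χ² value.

Under the 1:2:1 hypothesis (Σ ratio = 4, N = 422):
  red: 422 × 1/4 = 105.5
  pink: 422 × 2/4 = 211
  white: 422 × 1/4 = 105.5
χ² = Σ (O − E)² / E
  red: (110 − 105.5)² / 105.5 = 0.1919
  pink: (214 − 211)² / 211 = 0.0427
  white: (98 − 105.5)² / 105.5 = 0.5332
χ² = 0.1919 + 0.0427 + 0.5332 = 0.7678 ≈ 0.768

0.768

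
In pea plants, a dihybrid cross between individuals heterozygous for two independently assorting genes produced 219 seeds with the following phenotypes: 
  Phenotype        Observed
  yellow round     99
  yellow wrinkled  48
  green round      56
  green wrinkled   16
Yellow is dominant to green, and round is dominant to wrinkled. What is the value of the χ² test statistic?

A dihybrid F₂ with independent assortment and complete dominance at both loci gives a 9:3:3:1 phenotypic ratio.
The 9:3:3:1 ratio has 16 parts, so with N = 219 the expected counts are:
  yellow round: 219 × 9/16 = 123.1875
  yellow wrinkled: 219 × 3/16 = 41.0625
  green round: 219 × 3/16 = 41.0625
  green wrinkled: 219 × 1/16 = 13.6875
χ² = Σ (O − E)² / E
  yellow round: (99 − 123.1875)² / 123.1875 = 4.7491
  yellow wrinkled: (48 − 41.0625)² / 41.0625 = 1.1721
  green round: (56 − 41.0625)² / 41.0625 = 5.4339
  green wrinkled: (16 − 13.6875)² / 13.6875 = 0.3907
χ² = 4.7491 + 1.1721 + 5.4339 + 0.3907 = 11.7458 ≈ 11.746

11.746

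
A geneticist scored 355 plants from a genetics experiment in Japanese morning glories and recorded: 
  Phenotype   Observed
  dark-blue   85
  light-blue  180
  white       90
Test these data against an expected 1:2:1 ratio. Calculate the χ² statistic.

The 1:2:1 ratio has 4 parts, so with N = 355 the expected counts are:
  dark-blue: 355 × 1/4 = 88.75
  light-blue: 355 × 2/4 = 177.5
  white: 355 × 1/4 = 88.75
χ² = Σ (O − E)² / E
  dark-blue: (85 − 88.75)² / 88.75 = 0.1585
  light-blue: (180 − 177.5)² / 177.5 = 0.0352
  white: (90 − 88.75)² / 88.75 = 0.0176
χ² = 0.1585 + 0.0352 + 0.0176 = 0.2113 ≈ 0.211

0.211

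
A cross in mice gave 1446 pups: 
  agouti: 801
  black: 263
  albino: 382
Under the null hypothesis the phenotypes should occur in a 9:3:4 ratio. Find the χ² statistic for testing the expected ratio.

1.594

Expected counts for N = 1446 under a 9:3:4 ratio (total parts = 16):
  agouti: 1446 × 9/16 = 813.375
  black: 1446 × 3/16 = 271.125
  albino: 1446 × 4/16 = 361.5
χ² = Σ (O − E)² / E
  agouti: (801 − 813.375)² / 813.375 = 0.1883
  black: (263 − 271.125)² / 271.125 = 0.2435
  albino: (382 − 361.5)² / 361.5 = 1.1625
χ² = 0.1883 + 0.2435 + 1.1625 = 1.5943 ≈ 1.594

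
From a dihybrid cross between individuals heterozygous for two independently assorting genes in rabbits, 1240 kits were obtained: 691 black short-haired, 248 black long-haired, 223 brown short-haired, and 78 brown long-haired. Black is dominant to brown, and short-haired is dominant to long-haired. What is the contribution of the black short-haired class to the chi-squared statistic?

A dihybrid F₂ with independent assortment and complete dominance at both loci gives a 9:3:3:1 phenotypic ratio.
Under the 9:3:3:1 hypothesis (Σ ratio = 16, N = 1240):
  black short-haired: 1240 × 9/16 = 697.5
  black long-haired: 1240 × 3/16 = 232.5
  brown short-haired: 1240 × 3/16 = 232.5
  brown long-haired: 1240 × 1/16 = 77.5
Contribution of black short-haired: (691 − 697.5)² / 697.5 = 0.0606

0.061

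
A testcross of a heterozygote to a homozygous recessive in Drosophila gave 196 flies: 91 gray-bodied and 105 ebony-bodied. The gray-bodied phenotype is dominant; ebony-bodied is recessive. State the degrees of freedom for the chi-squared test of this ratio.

A testcross of a heterozygote (Aa × aa) gives a 1:1 phenotypic ratio.
A goodness-of-fit test with 2 phenotype classes has df = 2 − 1 = 1.

1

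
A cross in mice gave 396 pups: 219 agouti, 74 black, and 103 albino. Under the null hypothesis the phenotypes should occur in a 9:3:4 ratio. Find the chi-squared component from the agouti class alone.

0.063

Expected counts for N = 396 under a 9:3:4 ratio (total parts = 16):
  agouti: 396 × 9/16 = 222.75
  black: 396 × 3/16 = 74.25
  albino: 396 × 4/16 = 99
Contribution of agouti: (219 − 222.75)² / 222.75 = 0.0631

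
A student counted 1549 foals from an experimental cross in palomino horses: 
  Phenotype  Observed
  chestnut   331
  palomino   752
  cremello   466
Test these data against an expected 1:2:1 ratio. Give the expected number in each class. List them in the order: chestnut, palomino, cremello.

Total ratio parts = 4. Expected numbers out of 1549:
  chestnut: 1549 × 1/4 = 387.25
  palomino: 1549 × 2/4 = 774.5
  cremello: 1549 × 1/4 = 387.25

387.25, 774.5, 387.25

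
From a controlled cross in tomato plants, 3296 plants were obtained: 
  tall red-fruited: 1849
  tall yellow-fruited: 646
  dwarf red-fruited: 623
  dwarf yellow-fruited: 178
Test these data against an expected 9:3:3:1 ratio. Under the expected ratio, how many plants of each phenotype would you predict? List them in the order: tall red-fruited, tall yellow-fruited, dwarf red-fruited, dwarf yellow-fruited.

1854, 618, 618, 206

Expected counts for N = 3296 under a 9:3:3:1 ratio (total parts = 16):
  tall red-fruited: 3296 × 9/16 = 1854
  tall yellow-fruited: 3296 × 3/16 = 618
  dwarf red-fruited: 3296 × 3/16 = 618
  dwarf yellow-fruited: 3296 × 1/16 = 206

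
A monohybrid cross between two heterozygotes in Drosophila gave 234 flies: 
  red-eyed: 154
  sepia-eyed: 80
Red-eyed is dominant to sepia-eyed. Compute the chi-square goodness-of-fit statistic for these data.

10.536

For a monohybrid cross between heterozygotes with complete dominance, the expected phenotypic ratio is 3:1.
Expected counts for N = 234 under a 3:1 ratio (total parts = 4):
  red-eyed: 234 × 3/4 = 175.5
  sepia-eyed: 234 × 1/4 = 58.5
χ² = Σ (O − E)² / E
  red-eyed: (154 − 175.5)² / 175.5 = 2.6339
  sepia-eyed: (80 − 58.5)² / 58.5 = 7.9017
χ² = 2.6339 + 7.9017 = 10.5356 ≈ 10.536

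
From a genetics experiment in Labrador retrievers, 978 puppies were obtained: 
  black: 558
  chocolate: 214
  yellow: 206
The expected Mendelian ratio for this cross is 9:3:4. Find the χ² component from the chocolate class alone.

Under the 9:3:4 hypothesis (Σ ratio = 16, N = 978):
  black: 978 × 9/16 = 550.125
  chocolate: 978 × 3/16 = 183.375
  yellow: 978 × 4/16 = 244.5
Contribution of chocolate: (214 − 183.375)² / 183.375 = 5.1146

5.115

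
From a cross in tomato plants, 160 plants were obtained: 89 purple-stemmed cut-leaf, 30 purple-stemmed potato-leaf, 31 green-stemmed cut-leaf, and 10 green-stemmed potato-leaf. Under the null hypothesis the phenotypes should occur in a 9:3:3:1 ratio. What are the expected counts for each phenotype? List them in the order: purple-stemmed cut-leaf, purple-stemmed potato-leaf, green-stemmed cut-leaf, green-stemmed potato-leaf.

90, 30, 30, 10

Expected counts for N = 160 under a 9:3:3:1 ratio (total parts = 16):
  purple-stemmed cut-leaf: 160 × 9/16 = 90
  purple-stemmed potato-leaf: 160 × 3/16 = 30
  green-stemmed cut-leaf: 160 × 3/16 = 30
  green-stemmed potato-leaf: 160 × 1/16 = 10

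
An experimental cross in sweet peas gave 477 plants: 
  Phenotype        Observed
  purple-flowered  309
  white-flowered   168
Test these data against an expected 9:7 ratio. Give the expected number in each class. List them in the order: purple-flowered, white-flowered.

268.3125, 208.6875

Under the 9:7 hypothesis (Σ ratio = 16, N = 477):
  purple-flowered: 477 × 9/16 = 268.3125
  white-flowered: 477 × 7/16 = 208.6875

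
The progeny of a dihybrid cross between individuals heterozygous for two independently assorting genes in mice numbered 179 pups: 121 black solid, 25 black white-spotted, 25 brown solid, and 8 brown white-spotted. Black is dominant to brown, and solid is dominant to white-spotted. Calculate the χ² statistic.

9.375

A dihybrid F₂ with independent assortment and complete dominance at both loci gives a 9:3:3:1 phenotypic ratio.
The 9:3:3:1 ratio has 16 parts, so with N = 179 the expected counts are:
  black solid: 179 × 9/16 = 100.6875
  black white-spotted: 179 × 3/16 = 33.5625
  brown solid: 179 × 3/16 = 33.5625
  brown white-spotted: 179 × 1/16 = 11.1875
χ² = Σ (O − E)² / E
  black solid: (121 − 100.6875)² / 100.6875 = 4.0978
  black white-spotted: (25 − 33.5625)² / 33.5625 = 2.1845
  brown solid: (25 − 33.5625)² / 33.5625 = 2.1845
  brown white-spotted: (8 − 11.1875)² / 11.1875 = 0.9082
χ² = 4.0978 + 2.1845 + 2.1845 + 0.9082 = 9.375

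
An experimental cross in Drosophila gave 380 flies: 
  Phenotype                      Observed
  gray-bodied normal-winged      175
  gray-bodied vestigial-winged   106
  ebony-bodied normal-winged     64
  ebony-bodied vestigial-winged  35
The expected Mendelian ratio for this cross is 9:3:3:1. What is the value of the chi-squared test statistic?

30.040

Expected counts for N = 380 under a 9:3:3:1 ratio (total parts = 16):
  gray-bodied normal-winged: 380 × 9/16 = 213.75
  gray-bodied vestigial-winged: 380 × 3/16 = 71.25
  ebony-bodied normal-winged: 380 × 3/16 = 71.25
  ebony-bodied vestigial-winged: 380 × 1/16 = 23.75
χ² = Σ (O − E)² / E
  gray-bodied normal-winged: (175 − 213.75)² / 213.75 = 7.0249
  gray-bodied vestigial-winged: (106 − 71.25)² / 71.25 = 16.9482
  ebony-bodied normal-winged: (64 − 71.25)² / 71.25 = 0.7377
  ebony-bodied vestigial-winged: (35 − 23.75)² / 23.75 = 5.3289
χ² = 7.0249 + 16.9482 + 0.7377 + 5.3289 = 30.0397 ≈ 30.040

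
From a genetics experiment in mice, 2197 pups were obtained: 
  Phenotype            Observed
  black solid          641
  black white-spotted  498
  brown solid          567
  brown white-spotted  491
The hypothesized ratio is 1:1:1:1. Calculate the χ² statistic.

Total ratio parts = 4. Expected numbers out of 2197:
  black solid: 2197 × 1/4 = 549.25
  black white-spotted: 2197 × 1/4 = 549.25
  brown solid: 2197 × 1/4 = 549.25
  brown white-spotted: 2197 × 1/4 = 549.25
χ² = Σ (O − E)² / E
  black solid: (641 − 549.25)² / 549.25 = 15.3265
  black white-spotted: (498 − 549.25)² / 549.25 = 4.7821
  brown solid: (567 − 549.25)² / 549.25 = 0.5736
  brown white-spotted: (491 − 549.25)² / 549.25 = 6.1776
χ² = 15.3265 + 4.7821 + 0.5736 + 6.1776 = 26.8598 ≈ 26.860

26.860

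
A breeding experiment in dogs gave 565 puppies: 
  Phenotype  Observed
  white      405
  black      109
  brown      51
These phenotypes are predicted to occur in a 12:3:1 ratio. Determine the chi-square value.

Under the 12:3:1 hypothesis (Σ ratio = 16, N = 565):
  white: 565 × 12/16 = 423.75
  black: 565 × 3/16 = 105.9375
  brown: 565 × 1/16 = 35.3125
χ² = Σ (O − E)² / E
  white: (405 − 423.75)² / 423.75 = 0.8296
  black: (109 − 105.9375)² / 105.9375 = 0.0885
  brown: (51 − 35.3125)² / 35.3125 = 6.9691
χ² = 0.8296 + 0.0885 + 6.9691 = 7.8872 ≈ 7.887

7.887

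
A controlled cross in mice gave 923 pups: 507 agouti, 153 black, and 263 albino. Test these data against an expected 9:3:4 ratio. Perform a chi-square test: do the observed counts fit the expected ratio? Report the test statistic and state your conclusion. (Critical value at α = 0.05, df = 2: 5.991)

7.119; not consistent

The 9:3:4 ratio has 16 parts, so with N = 923 the expected counts are:
  agouti: 923 × 9/16 = 519.1875
  black: 923 × 3/16 = 173.0625
  albino: 923 × 4/16 = 230.75
χ² = Σ (O − E)² / E
  agouti: (507 − 519.1875)² / 519.1875 = 0.2861
  black: (153 − 173.0625)² / 173.0625 = 2.3258
  albino: (263 − 230.75)² / 230.75 = 4.5073
χ² = 0.2861 + 2.3258 + 4.5073 = 7.1192 ≈ 7.119
Degrees of freedom = 3 − 1 = 2; critical value at α = 0.05 is 5.991.
Since 7.119 > 5.991, we reject the null hypothesis — the data do not fit the 9:3:4 ratio.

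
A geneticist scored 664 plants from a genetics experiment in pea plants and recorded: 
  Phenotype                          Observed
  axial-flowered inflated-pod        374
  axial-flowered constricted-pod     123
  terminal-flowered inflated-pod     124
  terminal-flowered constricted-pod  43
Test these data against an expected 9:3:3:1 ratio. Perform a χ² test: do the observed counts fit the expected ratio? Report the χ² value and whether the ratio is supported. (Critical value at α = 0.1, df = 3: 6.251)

Under the 9:3:3:1 hypothesis (Σ ratio = 16, N = 664):
  axial-flowered inflated-pod: 664 × 9/16 = 373.5
  axial-flowered constricted-pod: 664 × 3/16 = 124.5
  terminal-flowered inflated-pod: 664 × 3/16 = 124.5
  terminal-flowered constricted-pod: 664 × 1/16 = 41.5
χ² = Σ (O − E)² / E
  axial-flowered inflated-pod: (374 − 373.5)² / 373.5 = 0.0007
  axial-flowered constricted-pod: (123 − 124.5)² / 124.5 = 0.0181
  terminal-flowered inflated-pod: (124 − 124.5)² / 124.5 = 0.0020
  terminal-flowered constricted-pod: (43 − 41.5)² / 41.5 = 0.0542
χ² = 0.0007 + 0.0181 + 0.0020 + 0.0542 = 0.075
Degrees of freedom = 4 − 1 = 3; critical value at α = 0.1 is 6.251.
Since 0.075 < 6.251, we fail to reject the null hypothesis — the data are consistent with the 9:3:3:1 ratio.

0.075; consistent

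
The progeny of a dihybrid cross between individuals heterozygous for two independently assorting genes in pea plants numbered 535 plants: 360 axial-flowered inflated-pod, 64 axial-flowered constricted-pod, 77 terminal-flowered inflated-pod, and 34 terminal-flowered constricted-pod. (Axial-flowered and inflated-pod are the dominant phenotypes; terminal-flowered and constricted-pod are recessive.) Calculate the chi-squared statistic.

A dihybrid F₂ with independent assortment and complete dominance at both loci gives a 9:3:3:1 phenotypic ratio.
The 9:3:3:1 ratio has 16 parts, so with N = 535 the expected counts are:
  axial-flowered inflated-pod: 535 × 9/16 = 300.9375
  axial-flowered constricted-pod: 535 × 3/16 = 100.3125
  terminal-flowered inflated-pod: 535 × 3/16 = 100.3125
  terminal-flowered constricted-pod: 535 × 1/16 = 33.4375
χ² = Σ (O − E)² / E
  axial-flowered inflated-pod: (360 − 300.9375)² / 300.9375 = 11.5917
  axial-flowered constricted-pod: (64 − 100.3125)² / 100.3125 = 13.1449
  terminal-flowered inflated-pod: (77 − 100.3125)² / 100.3125 = 5.4178
  terminal-flowered constricted-pod: (34 − 33.4375)² / 33.4375 = 0.0095
χ² = 11.5917 + 13.1449 + 5.4178 + 0.0095 = 30.1639 ≈ 30.164

30.164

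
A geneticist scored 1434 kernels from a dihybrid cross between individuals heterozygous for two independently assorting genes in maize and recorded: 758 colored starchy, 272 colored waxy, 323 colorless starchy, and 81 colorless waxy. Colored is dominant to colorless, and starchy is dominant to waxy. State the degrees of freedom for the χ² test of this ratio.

A dihybrid F₂ with independent assortment and complete dominance at both loci gives a 9:3:3:1 phenotypic ratio.
A goodness-of-fit test with 4 phenotype classes has df = 4 − 1 = 3.

3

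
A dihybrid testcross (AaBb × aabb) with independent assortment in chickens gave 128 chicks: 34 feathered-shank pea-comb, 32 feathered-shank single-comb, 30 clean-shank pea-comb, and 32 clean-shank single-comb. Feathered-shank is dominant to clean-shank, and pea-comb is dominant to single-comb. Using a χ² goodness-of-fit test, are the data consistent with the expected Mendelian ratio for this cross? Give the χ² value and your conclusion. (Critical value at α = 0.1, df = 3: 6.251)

A dihybrid testcross with independent assortment gives a 1:1:1:1 ratio.
Total ratio parts = 4. Expected numbers out of 128:
  feathered-shank pea-comb: 128 × 1/4 = 32
  feathered-shank single-comb: 128 × 1/4 = 32
  clean-shank pea-comb: 128 × 1/4 = 32
  clean-shank single-comb: 128 × 1/4 = 32
χ² = Σ (O − E)² / E
  feathered-shank pea-comb: (34 − 32)² / 32 = 0.1250
  feathered-shank single-comb: (32 − 32)² / 32 = 0.0000
  clean-shank pea-comb: (30 − 32)² / 32 = 0.1250
  clean-shank single-comb: (32 − 32)² / 32 = 0.0000
χ² = 0.1250 + 0.0000 + 0.1250 + 0.0000 = 0.250
Degrees of freedom = 4 − 1 = 3; critical value at α = 0.1 is 6.251.
Since 0.250 < 6.251, we fail to reject the null hypothesis — the data are consistent with the 1:1:1:1 ratio.

0.250; consistent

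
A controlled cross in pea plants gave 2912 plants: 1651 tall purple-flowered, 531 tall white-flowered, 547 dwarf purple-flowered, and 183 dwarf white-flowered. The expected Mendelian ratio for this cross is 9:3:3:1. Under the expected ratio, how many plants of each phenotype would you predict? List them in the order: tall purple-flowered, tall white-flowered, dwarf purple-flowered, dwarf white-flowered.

1638, 546, 546, 182

Under the 9:3:3:1 hypothesis (Σ ratio = 16, N = 2912):
  tall purple-flowered: 2912 × 9/16 = 1638
  tall white-flowered: 2912 × 3/16 = 546
  dwarf purple-flowered: 2912 × 3/16 = 546
  dwarf white-flowered: 2912 × 1/16 = 182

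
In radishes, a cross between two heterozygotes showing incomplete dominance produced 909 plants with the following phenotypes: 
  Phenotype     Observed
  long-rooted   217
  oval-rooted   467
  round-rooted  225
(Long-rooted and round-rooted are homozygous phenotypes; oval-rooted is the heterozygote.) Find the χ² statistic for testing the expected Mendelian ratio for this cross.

With incomplete dominance, a heterozygote × heterozygote cross gives a 1:2:1 phenotypic ratio.
Expected counts for N = 909 under a 1:2:1 ratio (total parts = 4):
  long-rooted: 909 × 1/4 = 227.25
  oval-rooted: 909 × 2/4 = 454.5
  round-rooted: 909 × 1/4 = 227.25
χ² = Σ (O − E)² / E
  long-rooted: (217 − 227.25)² / 227.25 = 0.4623
  oval-rooted: (467 − 454.5)² / 454.5 = 0.3438
  round-rooted: (225 − 227.25)² / 227.25 = 0.0223
χ² = 0.4623 + 0.3438 + 0.0223 = 0.8284 ≈ 0.828

0.828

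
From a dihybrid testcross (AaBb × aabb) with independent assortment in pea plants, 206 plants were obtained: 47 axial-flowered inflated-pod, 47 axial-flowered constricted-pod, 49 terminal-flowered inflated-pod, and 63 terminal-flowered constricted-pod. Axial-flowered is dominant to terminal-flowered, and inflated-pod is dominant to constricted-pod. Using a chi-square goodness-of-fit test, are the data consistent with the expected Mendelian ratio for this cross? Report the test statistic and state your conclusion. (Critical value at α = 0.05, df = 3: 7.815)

3.476; consistent

A dihybrid testcross with independent assortment gives a 1:1:1:1 ratio.
Expected counts for N = 206 under a 1:1:1:1 ratio (total parts = 4):
  axial-flowered inflated-pod: 206 × 1/4 = 51.5
  axial-flowered constricted-pod: 206 × 1/4 = 51.5
  terminal-flowered inflated-pod: 206 × 1/4 = 51.5
  terminal-flowered constricted-pod: 206 × 1/4 = 51.5
χ² = Σ (O − E)² / E
  axial-flowered inflated-pod: (47 − 51.5)² / 51.5 = 0.3932
  axial-flowered constricted-pod: (47 − 51.5)² / 51.5 = 0.3932
  terminal-flowered inflated-pod: (49 − 51.5)² / 51.5 = 0.1214
  terminal-flowered constricted-pod: (63 − 51.5)² / 51.5 = 2.5680
χ² = 0.3932 + 0.3932 + 0.1214 + 2.5680 = 3.4758 ≈ 3.476
Degrees of freedom = 4 − 1 = 3; critical value at α = 0.05 is 7.815.
Since 3.476 < 7.815, we fail to reject the null hypothesis — the data are consistent with the 1:1:1:1 ratio.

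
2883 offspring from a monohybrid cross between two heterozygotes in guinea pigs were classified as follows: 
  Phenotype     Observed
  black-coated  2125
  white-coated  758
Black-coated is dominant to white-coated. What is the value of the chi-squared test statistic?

2.567

For a monohybrid cross between heterozygotes with complete dominance, the expected phenotypic ratio is 3:1.
Total ratio parts = 4. Expected numbers out of 2883:
  black-coated: 2883 × 3/4 = 2162.25
  white-coated: 2883 × 1/4 = 720.75
χ² = Σ (O − E)² / E
  black-coated: (2125 − 2162.25)² / 2162.25 = 0.6417
  white-coated: (758 − 720.75)² / 720.75 = 1.9252
χ² = 0.6417 + 1.9252 = 2.5669 ≈ 2.567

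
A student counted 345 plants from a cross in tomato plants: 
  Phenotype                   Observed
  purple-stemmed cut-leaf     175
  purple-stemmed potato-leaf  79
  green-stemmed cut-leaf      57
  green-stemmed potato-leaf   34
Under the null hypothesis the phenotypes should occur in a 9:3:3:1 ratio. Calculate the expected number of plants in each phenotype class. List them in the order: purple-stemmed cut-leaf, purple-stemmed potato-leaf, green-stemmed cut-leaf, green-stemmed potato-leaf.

Under the 9:3:3:1 hypothesis (Σ ratio = 16, N = 345):
  purple-stemmed cut-leaf: 345 × 9/16 = 194.0625
  purple-stemmed potato-leaf: 345 × 3/16 = 64.6875
  green-stemmed cut-leaf: 345 × 3/16 = 64.6875
  green-stemmed potato-leaf: 345 × 1/16 = 21.5625

194.0625, 64.6875, 64.6875, 21.5625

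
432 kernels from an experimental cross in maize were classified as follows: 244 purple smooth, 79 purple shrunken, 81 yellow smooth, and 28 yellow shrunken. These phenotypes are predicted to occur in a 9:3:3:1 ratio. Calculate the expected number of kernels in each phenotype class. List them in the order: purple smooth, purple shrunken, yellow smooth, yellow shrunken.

243, 81, 81, 27

Total ratio parts = 16. Expected numbers out of 432:
  purple smooth: 432 × 9/16 = 243
  purple shrunken: 432 × 3/16 = 81
  yellow smooth: 432 × 3/16 = 81
  yellow shrunken: 432 × 1/16 = 27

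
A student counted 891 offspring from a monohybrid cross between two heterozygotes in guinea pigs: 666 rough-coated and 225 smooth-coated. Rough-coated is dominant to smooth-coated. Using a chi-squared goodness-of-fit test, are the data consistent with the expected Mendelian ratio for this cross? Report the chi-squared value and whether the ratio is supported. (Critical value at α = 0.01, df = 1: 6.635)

0.030; consistent

For a monohybrid cross between heterozygotes with complete dominance, the expected phenotypic ratio is 3:1.
The 3:1 ratio has 4 parts, so with N = 891 the expected counts are:
  rough-coated: 891 × 3/4 = 668.25
  smooth-coated: 891 × 1/4 = 222.75
χ² = Σ (O − E)² / E
  rough-coated: (666 − 668.25)² / 668.25 = 0.0076
  smooth-coated: (225 − 222.75)² / 222.75 = 0.0227
χ² = 0.0076 + 0.0227 = 0.0303 ≈ 0.030
Degrees of freedom = 2 − 1 = 1; critical value at α = 0.01 is 6.635.
Since 0.030 < 6.635, we fail to reject the null hypothesis — the data are consistent with the 3:1 ratio.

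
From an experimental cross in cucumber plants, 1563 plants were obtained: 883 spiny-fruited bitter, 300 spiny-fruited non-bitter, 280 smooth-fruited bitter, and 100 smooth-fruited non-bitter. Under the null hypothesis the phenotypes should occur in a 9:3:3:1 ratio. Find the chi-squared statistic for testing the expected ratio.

The 9:3:3:1 ratio has 16 parts, so with N = 1563 the expected counts are:
  spiny-fruited bitter: 1563 × 9/16 = 879.1875
  spiny-fruited non-bitter: 1563 × 3/16 = 293.0625
  smooth-fruited bitter: 1563 × 3/16 = 293.0625
  smooth-fruited non-bitter: 1563 × 1/16 = 97.6875
χ² = Σ (O − E)² / E
  spiny-fruited bitter: (883 − 879.1875)² / 879.1875 = 0.0165
  spiny-fruited non-bitter: (300 − 293.0625)² / 293.0625 = 0.1642
  smooth-fruited bitter: (280 − 293.0625)² / 293.0625 = 0.5822
  smooth-fruited non-bitter: (100 − 97.6875)² / 97.6875 = 0.0547
χ² = 0.0165 + 0.1642 + 0.5822 + 0.0547 = 0.8176 ≈ 0.818

0.818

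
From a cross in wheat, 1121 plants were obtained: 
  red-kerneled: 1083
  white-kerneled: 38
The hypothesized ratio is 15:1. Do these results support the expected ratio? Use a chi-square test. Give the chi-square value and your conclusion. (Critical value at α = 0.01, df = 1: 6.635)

15.651; not consistent

Total ratio parts = 16. Expected numbers out of 1121:
  red-kerneled: 1121 × 15/16 = 1050.9375
  white-kerneled: 1121 × 1/16 = 70.0625
χ² = Σ (O − E)² / E
  red-kerneled: (1083 − 1050.9375)² / 1050.9375 = 0.9782
  white-kerneled: (38 − 70.0625)² / 70.0625 = 14.6727
χ² = 0.9782 + 14.6727 = 15.6509 ≈ 15.651
Degrees of freedom = 2 − 1 = 1; critical value at α = 0.01 is 6.635.
Since 15.651 > 6.635, we reject the null hypothesis — the data do not fit the 15:1 ratio.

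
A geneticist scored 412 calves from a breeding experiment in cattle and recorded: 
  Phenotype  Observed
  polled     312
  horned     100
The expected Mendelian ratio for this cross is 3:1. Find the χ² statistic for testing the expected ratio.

0.117

Under the 3:1 hypothesis (Σ ratio = 4, N = 412):
  polled: 412 × 3/4 = 309
  horned: 412 × 1/4 = 103
χ² = Σ (O − E)² / E
  polled: (312 − 309)² / 309 = 0.0291
  horned: (100 − 103)² / 103 = 0.0874
χ² = 0.0291 + 0.0874 = 0.1165 ≈ 0.117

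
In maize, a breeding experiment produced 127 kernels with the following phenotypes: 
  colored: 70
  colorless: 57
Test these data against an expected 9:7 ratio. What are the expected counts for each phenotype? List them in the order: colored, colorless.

71.4375, 55.5625

Expected counts for N = 127 under a 9:7 ratio (total parts = 16):
  colored: 127 × 9/16 = 71.4375
  colorless: 127 × 7/16 = 55.5625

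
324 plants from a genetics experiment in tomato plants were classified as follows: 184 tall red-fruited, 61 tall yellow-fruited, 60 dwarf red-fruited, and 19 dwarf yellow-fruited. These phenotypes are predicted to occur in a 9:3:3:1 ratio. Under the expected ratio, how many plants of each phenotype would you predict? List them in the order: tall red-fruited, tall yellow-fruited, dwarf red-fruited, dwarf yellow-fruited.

182.25, 60.75, 60.75, 20.25

Total ratio parts = 16. Expected numbers out of 324:
  tall red-fruited: 324 × 9/16 = 182.25
  tall yellow-fruited: 324 × 3/16 = 60.75
  dwarf red-fruited: 324 × 3/16 = 60.75
  dwarf yellow-fruited: 324 × 1/16 = 20.25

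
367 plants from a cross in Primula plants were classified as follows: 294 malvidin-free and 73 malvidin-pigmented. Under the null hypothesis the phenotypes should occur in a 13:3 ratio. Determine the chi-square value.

Expected counts for N = 367 under a 13:3 ratio (total parts = 16):
  malvidin-free: 367 × 13/16 = 298.1875
  malvidin-pigmented: 367 × 3/16 = 68.8125
χ² = Σ (O − E)² / E
  malvidin-free: (294 − 298.1875)² / 298.1875 = 0.0588
  malvidin-pigmented: (73 − 68.8125)² / 68.8125 = 0.2548
χ² = 0.0588 + 0.2548 = 0.3136 ≈ 0.314

0.314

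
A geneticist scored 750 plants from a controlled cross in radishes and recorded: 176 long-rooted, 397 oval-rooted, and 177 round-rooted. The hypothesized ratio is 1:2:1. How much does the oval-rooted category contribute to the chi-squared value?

1.291

Under the 1:2:1 hypothesis (Σ ratio = 4, N = 750):
  long-rooted: 750 × 1/4 = 187.5
  oval-rooted: 750 × 2/4 = 375
  round-rooted: 750 × 1/4 = 187.5
Contribution of oval-rooted: (397 − 375)² / 375 = 1.2907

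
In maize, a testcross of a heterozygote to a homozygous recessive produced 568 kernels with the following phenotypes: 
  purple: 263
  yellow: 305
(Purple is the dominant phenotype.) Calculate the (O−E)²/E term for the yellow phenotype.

A testcross of a heterozygote (Aa × aa) gives a 1:1 phenotypic ratio.
Total ratio parts = 2. Expected numbers out of 568:
  purple: 568 × 1/2 = 284
  yellow: 568 × 1/2 = 284
Contribution of yellow: (305 − 284)² / 284 = 1.5528

1.553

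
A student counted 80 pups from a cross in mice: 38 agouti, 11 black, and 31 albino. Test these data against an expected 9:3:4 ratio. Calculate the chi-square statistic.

Total ratio parts = 16. Expected numbers out of 80:
  agouti: 80 × 9/16 = 45
  black: 80 × 3/16 = 15
  albino: 80 × 4/16 = 20
χ² = Σ (O − E)² / E
  agouti: (38 − 45)² / 45 = 1.0889
  black: (11 − 15)² / 15 = 1.0667
  albino: (31 − 20)² / 20 = 6.0500
χ² = 1.0889 + 1.0667 + 6.0500 = 8.2056 ≈ 8.206

8.206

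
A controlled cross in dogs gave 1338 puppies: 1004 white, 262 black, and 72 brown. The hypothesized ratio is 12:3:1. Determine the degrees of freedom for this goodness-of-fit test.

2

A goodness-of-fit test with 3 phenotype classes has df = 3 − 1 = 2.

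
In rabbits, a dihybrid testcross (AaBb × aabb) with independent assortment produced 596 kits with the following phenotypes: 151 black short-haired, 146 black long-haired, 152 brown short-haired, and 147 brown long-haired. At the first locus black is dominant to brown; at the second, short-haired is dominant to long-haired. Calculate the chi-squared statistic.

A dihybrid testcross with independent assortment gives a 1:1:1:1 ratio.
Total ratio parts = 4. Expected numbers out of 596:
  black short-haired: 596 × 1/4 = 149
  black long-haired: 596 × 1/4 = 149
  brown short-haired: 596 × 1/4 = 149
  brown long-haired: 596 × 1/4 = 149
χ² = Σ (O − E)² / E
  black short-haired: (151 − 149)² / 149 = 0.0268
  black long-haired: (146 − 149)² / 149 = 0.0604
  brown short-haired: (152 − 149)² / 149 = 0.0604
  brown long-haired: (147 − 149)² / 149 = 0.0268
χ² = 0.0268 + 0.0604 + 0.0604 + 0.0268 = 0.1744 ≈ 0.174

0.174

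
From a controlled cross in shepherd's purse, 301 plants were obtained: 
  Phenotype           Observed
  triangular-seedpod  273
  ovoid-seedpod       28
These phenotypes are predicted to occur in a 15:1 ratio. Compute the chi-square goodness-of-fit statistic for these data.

Total ratio parts = 16. Expected numbers out of 301:
  triangular-seedpod: 301 × 15/16 = 282.1875
  ovoid-seedpod: 301 × 1/16 = 18.8125
χ² = Σ (O − E)² / E
  triangular-seedpod: (273 − 282.1875)² / 282.1875 = 0.2991
  ovoid-seedpod: (28 − 18.8125)² / 18.8125 = 4.4869
χ² = 0.2991 + 4.4869 = 4.786

4.786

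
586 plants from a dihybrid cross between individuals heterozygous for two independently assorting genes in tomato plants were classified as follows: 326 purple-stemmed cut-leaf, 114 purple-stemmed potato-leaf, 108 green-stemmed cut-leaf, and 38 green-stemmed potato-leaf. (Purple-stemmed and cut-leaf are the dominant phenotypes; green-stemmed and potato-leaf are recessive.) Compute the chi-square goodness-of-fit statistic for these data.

0.278

A dihybrid F₂ with independent assortment and complete dominance at both loci gives a 9:3:3:1 phenotypic ratio.
Total ratio parts = 16. Expected numbers out of 586:
  purple-stemmed cut-leaf: 586 × 9/16 = 329.625
  purple-stemmed potato-leaf: 586 × 3/16 = 109.875
  green-stemmed cut-leaf: 586 × 3/16 = 109.875
  green-stemmed potato-leaf: 586 × 1/16 = 36.625
χ² = Σ (O − E)² / E
  purple-stemmed cut-leaf: (326 − 329.625)² / 329.625 = 0.0399
  purple-stemmed potato-leaf: (114 − 109.875)² / 109.875 = 0.1549
  green-stemmed cut-leaf: (108 − 109.875)² / 109.875 = 0.0320
  green-stemmed potato-leaf: (38 − 36.625)² / 36.625 = 0.0516
χ² = 0.0399 + 0.1549 + 0.0320 + 0.0516 = 0.2784 ≈ 0.278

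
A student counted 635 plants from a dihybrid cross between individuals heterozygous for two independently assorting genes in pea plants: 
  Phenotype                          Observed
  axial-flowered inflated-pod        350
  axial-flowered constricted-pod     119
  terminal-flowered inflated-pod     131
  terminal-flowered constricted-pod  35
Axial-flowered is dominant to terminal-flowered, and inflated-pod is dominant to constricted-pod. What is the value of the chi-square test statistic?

1.895

A dihybrid F₂ with independent assortment and complete dominance at both loci gives a 9:3:3:1 phenotypic ratio.
Expected counts for N = 635 under a 9:3:3:1 ratio (total parts = 16):
  axial-flowered inflated-pod: 635 × 9/16 = 357.1875
  axial-flowered constricted-pod: 635 × 3/16 = 119.0625
  terminal-flowered inflated-pod: 635 × 3/16 = 119.0625
  terminal-flowered constricted-pod: 635 × 1/16 = 39.6875
χ² = Σ (O − E)² / E
  axial-flowered inflated-pod: (350 − 357.1875)² / 357.1875 = 0.1446
  axial-flowered constricted-pod: (119 − 119.0625)² / 119.0625 = 0.0000
  terminal-flowered inflated-pod: (131 − 119.0625)² / 119.0625 = 1.1969
  terminal-flowered constricted-pod: (35 − 39.6875)² / 39.6875 = 0.5536
χ² = 0.1446 + 0.0000 + 1.1969 + 0.5536 = 1.8951 ≈ 1.895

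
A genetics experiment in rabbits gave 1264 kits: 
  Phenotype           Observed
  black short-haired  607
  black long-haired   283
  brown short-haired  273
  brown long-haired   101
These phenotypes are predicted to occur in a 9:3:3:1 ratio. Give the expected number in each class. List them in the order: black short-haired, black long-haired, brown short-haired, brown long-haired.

Total ratio parts = 16. Expected numbers out of 1264:
  black short-haired: 1264 × 9/16 = 711
  black long-haired: 1264 × 3/16 = 237
  brown short-haired: 1264 × 3/16 = 237
  brown long-haired: 1264 × 1/16 = 79

711, 237, 237, 79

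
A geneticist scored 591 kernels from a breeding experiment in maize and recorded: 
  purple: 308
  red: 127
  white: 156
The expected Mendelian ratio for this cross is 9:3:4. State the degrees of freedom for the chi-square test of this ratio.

A goodness-of-fit test with 3 phenotype classes has df = 3 − 1 = 2.

2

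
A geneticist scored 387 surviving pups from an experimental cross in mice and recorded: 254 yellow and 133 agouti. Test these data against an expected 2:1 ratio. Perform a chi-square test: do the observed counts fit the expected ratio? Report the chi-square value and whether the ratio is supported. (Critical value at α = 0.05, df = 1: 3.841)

0.186; consistent

Under the 2:1 hypothesis (Σ ratio = 3, N = 387):
  yellow: 387 × 2/3 = 258
  agouti: 387 × 1/3 = 129
χ² = Σ (O − E)² / E
  yellow: (254 − 258)² / 258 = 0.0620
  agouti: (133 − 129)² / 129 = 0.1240
χ² = 0.0620 + 0.1240 = 0.186
Degrees of freedom = 2 − 1 = 1; critical value at α = 0.05 is 3.841.
Since 0.186 < 3.841, we fail to reject the null hypothesis — the data are consistent with the 2:1 ratio.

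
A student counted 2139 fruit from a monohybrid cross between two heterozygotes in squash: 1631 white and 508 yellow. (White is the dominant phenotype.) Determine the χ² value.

1.784

For a monohybrid cross between heterozygotes with complete dominance, the expected phenotypic ratio is 3:1.
Expected counts for N = 2139 under a 3:1 ratio (total parts = 4):
  white: 2139 × 3/4 = 1604.25
  yellow: 2139 × 1/4 = 534.75
χ² = Σ (O − E)² / E
  white: (1631 − 1604.25)² / 1604.25 = 0.4460
  yellow: (508 − 534.75)² / 534.75 = 1.3381
χ² = 0.4460 + 1.3381 = 1.7841 ≈ 1.784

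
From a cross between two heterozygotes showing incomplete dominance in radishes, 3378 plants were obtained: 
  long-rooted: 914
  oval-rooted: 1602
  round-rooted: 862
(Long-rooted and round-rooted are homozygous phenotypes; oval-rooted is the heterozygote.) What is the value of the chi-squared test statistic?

10.564

With incomplete dominance, a heterozygote × heterozygote cross gives a 1:2:1 phenotypic ratio.
Under the 1:2:1 hypothesis (Σ ratio = 4, N = 3378):
  long-rooted: 3378 × 1/4 = 844.5
  oval-rooted: 3378 × 2/4 = 1689
  round-rooted: 3378 × 1/4 = 844.5
χ² = Σ (O − E)² / E
  long-rooted: (914 − 844.5)² / 844.5 = 5.7197
  oval-rooted: (1602 − 1689)² / 1689 = 4.4813
  round-rooted: (862 − 844.5)² / 844.5 = 0.3626
χ² = 5.7197 + 4.4813 + 0.3626 = 10.5636 ≈ 10.564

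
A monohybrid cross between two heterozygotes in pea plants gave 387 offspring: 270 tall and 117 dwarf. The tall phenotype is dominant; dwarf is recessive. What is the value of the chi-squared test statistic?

For a monohybrid cross between heterozygotes with complete dominance, the expected phenotypic ratio is 3:1.
The 3:1 ratio has 4 parts, so with N = 387 the expected counts are:
  tall: 387 × 3/4 = 290.25
  dwarf: 387 × 1/4 = 96.75
χ² = Σ (O − E)² / E
  tall: (270 − 290.25)² / 290.25 = 1.4128
  dwarf: (117 − 96.75)² / 96.75 = 4.2384
χ² = 1.4128 + 4.2384 = 5.6512 ≈ 5.651

5.651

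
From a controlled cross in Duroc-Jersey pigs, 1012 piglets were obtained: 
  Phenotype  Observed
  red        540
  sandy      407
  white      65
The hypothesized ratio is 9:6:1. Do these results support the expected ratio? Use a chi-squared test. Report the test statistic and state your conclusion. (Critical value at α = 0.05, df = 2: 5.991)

Total ratio parts = 16. Expected numbers out of 1012:
  red: 1012 × 9/16 = 569.25
  sandy: 1012 × 6/16 = 379.5
  white: 1012 × 1/16 = 63.25
χ² = Σ (O − E)² / E
  red: (540 − 569.25)² / 569.25 = 1.5030
  sandy: (407 − 379.5)² / 379.5 = 1.9928
  white: (65 − 63.25)² / 63.25 = 0.0484
χ² = 1.5030 + 1.9928 + 0.0484 = 3.5442 ≈ 3.544
Degrees of freedom = 3 − 1 = 2; critical value at α = 0.05 is 5.991.
Since 3.544 < 5.991, we fail to reject the null hypothesis — the data are consistent with the 9:6:1 ratio.

3.544; consistent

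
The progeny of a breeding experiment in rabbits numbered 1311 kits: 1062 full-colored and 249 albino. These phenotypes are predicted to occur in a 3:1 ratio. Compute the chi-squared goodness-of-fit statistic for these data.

Total ratio parts = 4. Expected numbers out of 1311:
  full-colored: 1311 × 3/4 = 983.25
  albino: 1311 × 1/4 = 327.75
χ² = Σ (O − E)² / E
  full-colored: (1062 − 983.25)² / 983.25 = 6.3072
  albino: (249 − 327.75)² / 327.75 = 18.9216
χ² = 6.3072 + 18.9216 = 25.2288 ≈ 25.229

25.229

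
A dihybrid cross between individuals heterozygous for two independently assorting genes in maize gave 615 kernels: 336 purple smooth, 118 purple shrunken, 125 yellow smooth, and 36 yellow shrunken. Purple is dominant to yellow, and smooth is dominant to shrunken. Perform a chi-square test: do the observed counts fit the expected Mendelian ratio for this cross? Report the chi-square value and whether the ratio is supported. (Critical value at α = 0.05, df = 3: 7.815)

1.317; consistent

A dihybrid F₂ with independent assortment and complete dominance at both loci gives a 9:3:3:1 phenotypic ratio.
Expected counts for N = 615 under a 9:3:3:1 ratio (total parts = 16):
  purple smooth: 615 × 9/16 = 345.9375
  purple shrunken: 615 × 3/16 = 115.3125
  yellow smooth: 615 × 3/16 = 115.3125
  yellow shrunken: 615 × 1/16 = 38.4375
χ² = Σ (O − E)² / E
  purple smooth: (336 − 345.9375)² / 345.9375 = 0.2855
  purple shrunken: (118 − 115.3125)² / 115.3125 = 0.0626
  yellow smooth: (125 − 115.3125)² / 115.3125 = 0.8139
  yellow shrunken: (36 − 38.4375)² / 38.4375 = 0.1546
χ² = 0.2855 + 0.0626 + 0.8139 + 0.1546 = 1.3166 ≈ 1.317
Degrees of freedom = 4 − 1 = 3; critical value at α = 0.05 is 7.815.
Since 1.317 < 7.815, we fail to reject the null hypothesis — the data are consistent with the 9:3:3:1 ratio.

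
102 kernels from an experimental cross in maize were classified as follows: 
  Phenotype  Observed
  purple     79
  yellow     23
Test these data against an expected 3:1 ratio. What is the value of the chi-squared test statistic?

0.327

The 3:1 ratio has 4 parts, so with N = 102 the expected counts are:
  purple: 102 × 3/4 = 76.5
  yellow: 102 × 1/4 = 25.5
χ² = Σ (O − E)² / E
  purple: (79 − 76.5)² / 76.5 = 0.0817
  yellow: (23 − 25.5)² / 25.5 = 0.2451
χ² = 0.0817 + 0.2451 = 0.3268 ≈ 0.327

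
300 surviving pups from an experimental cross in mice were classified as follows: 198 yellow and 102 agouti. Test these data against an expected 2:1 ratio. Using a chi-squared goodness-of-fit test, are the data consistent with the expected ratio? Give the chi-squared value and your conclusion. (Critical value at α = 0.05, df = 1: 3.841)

Total ratio parts = 3. Expected numbers out of 300:
  yellow: 300 × 2/3 = 200
  agouti: 300 × 1/3 = 100
χ² = Σ (O − E)² / E
  yellow: (198 − 200)² / 200 = 0.0200
  agouti: (102 − 100)² / 100 = 0.0400
χ² = 0.0200 + 0.0400 = 0.060
Degrees of freedom = 2 − 1 = 1; critical value at α = 0.05 is 3.841.
Since 0.060 < 3.841, we fail to reject the null hypothesis — the data are consistent with the 2:1 ratio.

0.060; consistent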